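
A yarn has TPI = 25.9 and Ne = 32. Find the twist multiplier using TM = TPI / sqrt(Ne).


Formula: TM = TPI / sqrt(Ne)
Step 1: sqrt(Ne) = sqrt(32) = 5.6569
Step 2: TM = 25.9 / 5.6569 = 4.58

4.58 TM


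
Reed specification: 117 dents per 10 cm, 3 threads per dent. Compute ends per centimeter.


Formula: EPC = (dents per 10 cm * ends per dent) / 10
Step 1: Total ends per 10 cm = 117 * 3 = 351
Step 2: EPC = 351 / 10 = 35.1 ends/cm

35.1 ends/cm


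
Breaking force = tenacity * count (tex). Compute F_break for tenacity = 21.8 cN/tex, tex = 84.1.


Formula: Breaking force = Tenacity * Linear density
F = 21.8 cN/tex * 84.1 tex
F = 1833.38 cN

1833.38 cN


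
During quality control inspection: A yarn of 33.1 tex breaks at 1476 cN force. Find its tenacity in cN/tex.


Formula: Tenacity = Breaking force / Linear density
Tenacity = 1476 cN / 33.1 tex
Tenacity = 44.59 cN/tex

44.59 cN/tex


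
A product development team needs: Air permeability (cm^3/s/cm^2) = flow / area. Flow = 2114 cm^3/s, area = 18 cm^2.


Formula: Air Permeability = Airflow / Test Area
AP = 2114 cm^3/s / 18 cm^2
AP = 117.4 cm^3/s/cm^2

117.4 cm^3/s/cm^2


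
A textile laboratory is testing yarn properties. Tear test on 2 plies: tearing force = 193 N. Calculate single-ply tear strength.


Formula: Per-ply strength = Total force / Number of plies
Per-ply = 193 N / 2
Per-ply = 96.5 N

96.5 N


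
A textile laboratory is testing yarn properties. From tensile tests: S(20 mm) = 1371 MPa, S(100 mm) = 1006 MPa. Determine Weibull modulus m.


Formula: m = ln(L1/L2) / ln(S2/S1)
Step 1: ln(L1/L2) = ln(20/100) = -1.60944
Step 2: S2/S1 = 1006/1371 = 0.73377
Step 3: ln(S2/S1) = ln(0.73377) = -0.30956
Step 4: m = -1.60944 / -0.30956 = 5.20

5.20 (Weibull m)


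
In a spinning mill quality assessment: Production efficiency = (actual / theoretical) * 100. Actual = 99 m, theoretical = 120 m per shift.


Formula: Efficiency% = (Actual output / Theoretical output) * 100
Efficiency% = (99 / 120) * 100
Efficiency% = 0.825 * 100 = 82.5%

82.5%


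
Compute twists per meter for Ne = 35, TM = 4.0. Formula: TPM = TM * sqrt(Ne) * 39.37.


Formula: TPM = TM * sqrt(Ne) * 39.37
Step 1: sqrt(Ne) = sqrt(35) = 5.9161
Step 2: TM * sqrt(Ne) = 4.0 * 5.9161 = 23.6644
Step 3: TPM = 23.6644 * 39.37 = 932 twists/m

932 twists/m


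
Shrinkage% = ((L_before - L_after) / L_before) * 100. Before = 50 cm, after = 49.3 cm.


Formula: Shrinkage% = ((L_before - L_after) / L_before) * 100
Step 1: Shrinkage = 50 - 49.3 = 0.7 cm
Step 2: Shrinkage% = (0.7 / 50) * 100
Step 3: Shrinkage% = 0.014 * 100 = 1.4%

1.4%


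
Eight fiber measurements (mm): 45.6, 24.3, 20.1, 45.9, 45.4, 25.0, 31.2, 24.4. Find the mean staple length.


Formula: Mean = sum of lengths / count
Sum = 45.6 + 24.3 + 20.1 + 45.9 + 45.4 + 25.0 + 31.2 + 24.4
Sum = 261.9 mm
Mean = 261.9 / 8 = 32.74 mm

32.74 mm


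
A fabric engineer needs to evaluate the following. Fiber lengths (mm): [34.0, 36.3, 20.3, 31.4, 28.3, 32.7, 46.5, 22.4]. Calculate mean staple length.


Formula: Mean = sum of lengths / count
Sum = 34.0 + 36.3 + 20.3 + 31.4 + 28.3 + 32.7 + 46.5 + 22.4
Sum = 251.9 mm
Mean = 251.9 / 8 = 31.49 mm

31.49 mm


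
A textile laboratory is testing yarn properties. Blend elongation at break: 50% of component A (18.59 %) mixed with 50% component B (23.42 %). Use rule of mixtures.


Formula: Blend property = (fraction_A * property_A) + (fraction_B * property_B)
Step 1: Contribution A = 50/100 * 18.59 % = 9.295 %
Step 2: Contribution B = 50/100 * 23.42 % = 11.71 %
Step 3: Blend elongation at break = 9.295 + 11.71 = 21.005 %

21.005 %


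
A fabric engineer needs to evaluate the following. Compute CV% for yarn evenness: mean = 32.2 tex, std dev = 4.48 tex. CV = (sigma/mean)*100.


Formula: CV% = (standard deviation / mean) * 100
Step 1: Ratio = 4.48 / 32.2 = 0.13913
Step 2: CV% = 0.13913 * 100 = 13.913% ≈ 13.9%

13.9%


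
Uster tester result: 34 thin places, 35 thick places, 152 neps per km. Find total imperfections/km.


Formula: Total = thin places + thick places + neps
Total = 34 + 35 + 152
Total = 221 imperfections/km

221 imperfections/km


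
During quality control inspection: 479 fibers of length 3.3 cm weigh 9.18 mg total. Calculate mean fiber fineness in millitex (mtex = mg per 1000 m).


Formula: fineness (mtex) = mass (mg) / total length (km) = (mass_mg / total_length_m) * 1000
Step 1: Convert fiber length: 3.3 cm = 0.033 m
Step 2: Total fiber length = 479 * 0.033 = 15.807 m
Step 3: Linear density = 9.18 mg / 15.807 m = 0.5808 mg/m
Step 4: fineness = 0.5808 * 1000 = 580.8 mtex

580.8 mtex


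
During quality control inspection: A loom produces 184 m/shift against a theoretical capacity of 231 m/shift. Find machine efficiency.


Formula: Efficiency% = (Actual output / Theoretical output) * 100
Efficiency% = (184 / 231) * 100
Efficiency% = 0.796537 * 100 = 79.6537% ≈ 79.7%

79.7%


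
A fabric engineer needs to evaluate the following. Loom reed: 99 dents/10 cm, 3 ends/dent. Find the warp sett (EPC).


Formula: EPC = (dents per 10 cm * ends per dent) / 10
Step 1: Total ends per 10 cm = 99 * 3 = 297
Step 2: EPC = 297 / 10 = 29.7 ends/cm

29.7 ends/cm


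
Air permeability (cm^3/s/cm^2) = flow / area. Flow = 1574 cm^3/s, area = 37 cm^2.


Formula: Air Permeability = Airflow / Test Area
AP = 1574 cm^3/s / 37 cm^2
AP = 42.5 cm^3/s/cm^2

42.5 cm^3/s/cm^2


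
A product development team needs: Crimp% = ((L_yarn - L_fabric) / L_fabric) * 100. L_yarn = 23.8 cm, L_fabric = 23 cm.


Formula: Crimp% = ((L_yarn - L_fabric) / L_fabric) * 100
Step 1: Extension = 23.8 - 23 = 0.8 cm
Step 2: Crimp% = (0.8 / 23) * 100
Step 3: Crimp% = 0.034783 * 100 = 3.4783% ≈ 3.5%

3.5%


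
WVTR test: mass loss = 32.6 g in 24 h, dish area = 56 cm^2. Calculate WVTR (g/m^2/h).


Formula: WVTR = mass_loss / (area * time)
Step 1: Convert area: 56 cm^2 = 0.0056 m^2
Step 2: WVTR = 32.6 g / (0.0056 m^2 * 24 h)
Step 3: WVTR = 32.6 / 0.1344 = 242.6 g/m^2/h

242.6 g/m^2/h


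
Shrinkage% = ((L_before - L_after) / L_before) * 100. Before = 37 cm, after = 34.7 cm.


Formula: Shrinkage% = ((L_before - L_after) / L_before) * 100
Step 1: Shrinkage = 37 - 34.7 = 2.3 cm
Step 2: Shrinkage% = (2.3 / 37) * 100
Step 3: Shrinkage% = 0.062162 * 100 = 6.2162% ≈ 6.2%

6.2%


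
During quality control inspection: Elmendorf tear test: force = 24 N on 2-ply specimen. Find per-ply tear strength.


Formula: Per-ply strength = Total force / Number of plies
Per-ply = 24 N / 2
Per-ply = 12 N

12 N


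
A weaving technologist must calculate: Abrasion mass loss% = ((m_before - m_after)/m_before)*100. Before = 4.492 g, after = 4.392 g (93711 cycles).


Formula: Mass loss% = ((m_before - m_after) / m_before) * 100
Step 1: Mass loss = 4.492 - 4.392 = 0.1 g
Step 2: Ratio = 0.1 / 4.492 = 0.0222618
Step 3: Mass loss% = 0.0222618 * 100 = 2.22618% ≈ 2.23%

2.23%


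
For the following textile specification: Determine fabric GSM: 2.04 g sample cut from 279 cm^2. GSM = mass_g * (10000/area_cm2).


Formula: GSM = mass_g / area_m2
Step 1: Convert area: 279 cm^2 = 279 / 10000 = 0.0279 m^2
Step 2: GSM = 2.04 g / 0.0279 m^2 = 73.1 g/m^2

73.1 g/m^2


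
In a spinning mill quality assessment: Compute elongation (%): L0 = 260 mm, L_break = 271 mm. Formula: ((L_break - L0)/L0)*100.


Formula: Elongation (%) = ((L_break - L0) / L0) * 100
Step 1: Extension = 271 - 260 = 11 mm
Step 2: Elongation = (11 / 260) * 100
Step 3: Elongation = 0.042308 * 100 = 4.2308% ≈ 4.2%

4.2%


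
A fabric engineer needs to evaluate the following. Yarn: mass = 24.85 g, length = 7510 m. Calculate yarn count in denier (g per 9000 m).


Formula: den = (mass_g / length_m) * 9000
Substituting: den = (24.85 / 7510) * 9000
Intermediate: 24.85 / 7510 = 0.00330892 g/m
den = 0.00330892 * 9000 = 29.8 denier

29.8 denier


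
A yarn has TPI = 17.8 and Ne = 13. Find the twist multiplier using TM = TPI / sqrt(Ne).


Formula: TM = TPI / sqrt(Ne)
Step 1: sqrt(Ne) = sqrt(13) = 3.6056
Step 2: TM = 17.8 / 3.6056 = 4.94

4.94 TM


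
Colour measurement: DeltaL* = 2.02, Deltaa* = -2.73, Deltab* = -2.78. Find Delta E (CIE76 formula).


Formula: Delta E = sqrt(dL*^2 + da*^2 + db*^2)
Step 1: dL*^2 = 2.02^2 = 4.0804
Step 2: da*^2 = (-2.73)^2 = 7.4529
Step 3: db*^2 = (-2.78)^2 = 7.7284
Step 4: Sum = 4.0804 + 7.4529 + 7.7284 = 19.2617
Step 5: Delta E = sqrt(19.2617) = 4.39

4.39 Delta E


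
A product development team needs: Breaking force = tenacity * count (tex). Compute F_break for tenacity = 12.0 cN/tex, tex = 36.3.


Formula: Breaking force = Tenacity * Linear density
F = 12.0 cN/tex * 36.3 tex
F = 435.60 cN

435.60 cN


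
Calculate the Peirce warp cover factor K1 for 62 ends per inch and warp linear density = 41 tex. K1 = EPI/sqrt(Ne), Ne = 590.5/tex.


Formula: K1 = EPI / sqrt(Ne), with Ne = 590.5 / tex_warp
Step 1: Ne = 590.5 / 41 = 14.402
Step 2: sqrt(Ne) = sqrt(14.402) = 3.795
Step 3: K1 = 62 / 3.795 = 16.3

16.3


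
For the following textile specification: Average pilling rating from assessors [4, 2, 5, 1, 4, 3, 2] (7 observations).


Formula: Mean = sum / count
Sum = 4 + 2 + 5 + 1 + 4 + 3 + 2 = 21
Mean = 21 / 7 = 3.0

3.0


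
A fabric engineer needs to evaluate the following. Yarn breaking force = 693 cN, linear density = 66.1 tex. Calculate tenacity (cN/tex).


Formula: Tenacity = Breaking force / Linear density
Tenacity = 693 cN / 66.1 tex
Tenacity = 10.48 cN/tex

10.48 cN/tex


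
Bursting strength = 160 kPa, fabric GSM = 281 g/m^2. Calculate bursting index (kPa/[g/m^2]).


Formula: Bursting Index = Bursting Strength / Fabric GSM
BI = 160 kPa / 281 g/m^2
BI = 0.569 kPa/(g/m^2)

0.569 kPa/(g/m^2)


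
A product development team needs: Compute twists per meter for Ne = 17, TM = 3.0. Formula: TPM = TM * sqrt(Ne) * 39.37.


Formula: TPM = TM * sqrt(Ne) * 39.37
Step 1: sqrt(Ne) = sqrt(17) = 4.1231
Step 2: TM * sqrt(Ne) = 3.0 * 4.1231 = 12.3693
Step 3: TPM = 12.3693 * 39.37 = 487 twists/m

487 twists/m


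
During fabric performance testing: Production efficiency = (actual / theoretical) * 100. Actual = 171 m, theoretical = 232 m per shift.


Formula: Efficiency% = (Actual output / Theoretical output) * 100
Efficiency% = (171 / 232) * 100
Efficiency% = 0.737069 * 100 = 73.7069% ≈ 73.7%

73.7%


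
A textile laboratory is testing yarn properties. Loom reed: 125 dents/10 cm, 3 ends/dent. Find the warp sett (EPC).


Formula: EPC = (dents per 10 cm * ends per dent) / 10
Step 1: Total ends per 10 cm = 125 * 3 = 375
Step 2: EPC = 375 / 10 = 37.5 ends/cm

37.5 ends/cm


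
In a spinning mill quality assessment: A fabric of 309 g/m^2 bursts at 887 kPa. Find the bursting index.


Formula: Bursting Index = Bursting Strength / Fabric GSM
BI = 887 kPa / 309 g/m^2
BI = 2.871 kPa/(g/m^2)

2.871 kPa/(g/m^2)


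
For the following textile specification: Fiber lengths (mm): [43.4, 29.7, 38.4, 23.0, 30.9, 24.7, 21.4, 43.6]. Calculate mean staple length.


Formula: Mean = sum of lengths / count
Sum = 43.4 + 29.7 + 38.4 + 23.0 + 30.9 + 24.7 + 21.4 + 43.6
Sum = 255.1 mm
Mean = 255.1 / 8 = 31.89 mm

31.89 mm


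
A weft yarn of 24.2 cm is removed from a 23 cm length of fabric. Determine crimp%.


Formula: Crimp% = ((L_yarn - L_fabric) / L_fabric) * 100
Step 1: Extension = 24.2 - 23 = 1.2 cm
Step 2: Crimp% = (1.2 / 23) * 100
Step 3: Crimp% = 0.052174 * 100 = 5.2174% ≈ 5.2%

5.2%


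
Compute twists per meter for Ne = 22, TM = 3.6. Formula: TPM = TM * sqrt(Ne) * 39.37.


Formula: TPM = TM * sqrt(Ne) * 39.37
Step 1: sqrt(Ne) = sqrt(22) = 4.6904
Step 2: TM * sqrt(Ne) = 3.6 * 4.6904 = 16.8854
Step 3: TPM = 16.8854 * 39.37 = 665 twists/m

665 twists/m


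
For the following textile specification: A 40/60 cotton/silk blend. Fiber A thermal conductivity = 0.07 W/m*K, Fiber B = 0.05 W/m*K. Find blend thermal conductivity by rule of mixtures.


Formula: Blend property = (fraction_A * property_A) + (fraction_B * property_B)
Step 1: Contribution A = 40/100 * 0.07 W/m*K = 0.028 W/m*K
Step 2: Contribution B = 60/100 * 0.05 W/m*K = 0.03 W/m*K
Step 3: Blend thermal conductivity = 0.028 + 0.03 = 0.058 W/m*K

0.058 W/m*K


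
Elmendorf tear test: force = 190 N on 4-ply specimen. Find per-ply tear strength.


Formula: Per-ply strength = Total force / Number of plies
Per-ply = 190 N / 4
Per-ply = 47.5 N

47.5 N


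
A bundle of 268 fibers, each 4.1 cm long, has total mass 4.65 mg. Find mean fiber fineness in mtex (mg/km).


Formula: fineness (mtex) = mass (mg) / total length (km) = (mass_mg / total_length_m) * 1000
Step 1: Convert fiber length: 4.1 cm = 0.041 m
Step 2: Total fiber length = 268 * 0.041 = 10.988 m
Step 3: Linear density = 4.65 mg / 10.988 m = 0.4232 mg/m
Step 4: fineness = 0.4232 * 1000 = 423.2 mtex

423.2 mtex


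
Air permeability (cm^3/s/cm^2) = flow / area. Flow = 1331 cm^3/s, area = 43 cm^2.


Formula: Air Permeability = Airflow / Test Area
AP = 1331 cm^3/s / 43 cm^2
AP = 31.0 cm^3/s/cm^2

31.0 cm^3/s/cm^2


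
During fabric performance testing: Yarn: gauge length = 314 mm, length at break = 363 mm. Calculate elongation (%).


Formula: Elongation (%) = ((L_break - L0) / L0) * 100
Step 1: Extension = 363 - 314 = 49 mm
Step 2: Elongation = (49 / 314) * 100
Step 3: Elongation = 0.156051 * 100 = 15.6051% ≈ 15.6%

15.6%


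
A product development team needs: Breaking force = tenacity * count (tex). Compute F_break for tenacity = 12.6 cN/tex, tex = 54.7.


Formula: Breaking force = Tenacity * Linear density
F = 12.6 cN/tex * 54.7 tex
F = 689.22 cN

689.22 cN


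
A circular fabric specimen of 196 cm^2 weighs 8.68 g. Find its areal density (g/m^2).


Formula: GSM = mass_g / area_m2
Step 1: Convert area: 196 cm^2 = 196 / 10000 = 0.0196 m^2
Step 2: GSM = 8.68 g / 0.0196 m^2 = 442.9 g/m^2

442.9 g/m^2


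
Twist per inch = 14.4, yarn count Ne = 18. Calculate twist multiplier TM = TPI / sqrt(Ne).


Formula: TM = TPI / sqrt(Ne)
Step 1: sqrt(Ne) = sqrt(18) = 4.2426
Step 2: TM = 14.4 / 4.2426 = 3.39

3.39 TM


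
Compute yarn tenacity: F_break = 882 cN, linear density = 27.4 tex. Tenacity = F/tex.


Formula: Tenacity = Breaking force / Linear density
Tenacity = 882 cN / 27.4 tex
Tenacity = 32.19 cN/tex

32.19 cN/tex


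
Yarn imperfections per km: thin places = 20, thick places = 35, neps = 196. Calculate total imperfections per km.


Formula: Total = thin places + thick places + neps
Total = 20 + 35 + 196
Total = 251 imperfections/km

251 imperfections/km


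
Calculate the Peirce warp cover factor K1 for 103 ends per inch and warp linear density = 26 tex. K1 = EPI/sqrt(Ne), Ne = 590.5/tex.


Formula: K1 = EPI / sqrt(Ne), with Ne = 590.5 / tex_warp
Step 1: Ne = 590.5 / 26 = 22.712
Step 2: sqrt(Ne) = sqrt(22.712) = 4.7657
Step 3: K1 = 103 / 4.7657 = 21.6

21.6


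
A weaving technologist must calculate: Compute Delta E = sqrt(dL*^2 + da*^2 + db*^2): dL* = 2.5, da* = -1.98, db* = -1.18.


Formula: Delta E = sqrt(dL*^2 + da*^2 + db*^2)
Step 1: dL*^2 = 2.5^2 = 6.25
Step 2: da*^2 = (-1.98)^2 = 3.9204
Step 3: db*^2 = (-1.18)^2 = 1.3924
Step 4: Sum = 6.25 + 3.9204 + 1.3924 = 11.5628
Step 5: Delta E = sqrt(11.5628) = 3.4

3.4 Delta E


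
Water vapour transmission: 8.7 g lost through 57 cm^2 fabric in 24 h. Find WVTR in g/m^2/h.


Formula: WVTR = mass_loss / (area * time)
Step 1: Convert area: 57 cm^2 = 0.0057 m^2
Step 2: WVTR = 8.7 g / (0.0057 m^2 * 24 h)
Step 3: WVTR = 8.7 / 0.1368 = 63.6 g/m^2/h

63.6 g/m^2/h


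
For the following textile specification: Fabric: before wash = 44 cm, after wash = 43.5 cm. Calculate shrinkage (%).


Formula: Shrinkage% = ((L_before - L_after) / L_before) * 100
Step 1: Shrinkage = 44 - 43.5 = 0.5 cm
Step 2: Shrinkage% = (0.5 / 44) * 100
Step 3: Shrinkage% = 0.011364 * 100 = 1.1364% ≈ 1.1%

1.1%


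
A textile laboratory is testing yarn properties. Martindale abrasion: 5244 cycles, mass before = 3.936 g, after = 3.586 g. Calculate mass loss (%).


Formula: Mass loss% = ((m_before - m_after) / m_before) * 100
Step 1: Mass loss = 3.936 - 3.586 = 0.35 g
Step 2: Ratio = 0.35 / 3.936 = 0.0889228
Step 3: Mass loss% = 0.0889228 * 100 = 8.89228% ≈ 8.89%

8.89%


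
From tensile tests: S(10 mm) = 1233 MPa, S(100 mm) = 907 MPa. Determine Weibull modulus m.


Formula: m = ln(L1/L2) / ln(S2/S1)
Step 1: ln(L1/L2) = ln(10/100) = -2.30259
Step 2: S2/S1 = 907/1233 = 0.7356
Step 3: ln(S2/S1) = ln(0.7356) = -0.30707
Step 4: m = -2.30259 / -0.30707 = 7.50

7.50 (Weibull m)


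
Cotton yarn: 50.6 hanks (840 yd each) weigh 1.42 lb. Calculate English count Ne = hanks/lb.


Formula: Ne = hanks / mass_lb
Substituting: Ne = 50.6 / 1.42
Ne = 35.6

35.6 Ne


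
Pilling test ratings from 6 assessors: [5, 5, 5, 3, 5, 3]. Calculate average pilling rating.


Formula: Mean = sum / count
Sum = 5 + 5 + 5 + 3 + 5 + 3 = 26
Mean = 26 / 6 = 4.3

4.3


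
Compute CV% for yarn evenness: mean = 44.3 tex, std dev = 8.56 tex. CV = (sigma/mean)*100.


Formula: CV% = (standard deviation / mean) * 100
Step 1: Ratio = 8.56 / 44.3 = 0.193228
Step 2: CV% = 0.193228 * 100 = 19.3228% ≈ 19.3%

19.3%


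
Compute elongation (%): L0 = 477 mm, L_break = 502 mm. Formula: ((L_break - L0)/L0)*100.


Formula: Elongation (%) = ((L_break - L0) / L0) * 100
Step 1: Extension = 502 - 477 = 25 mm
Step 2: Elongation = (25 / 477) * 100
Step 3: Elongation = 0.052411 * 100 = 5.2411% ≈ 5.2%

5.2%


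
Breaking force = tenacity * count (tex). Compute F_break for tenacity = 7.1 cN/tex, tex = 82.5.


Formula: Breaking force = Tenacity * Linear density
F = 7.1 cN/tex * 82.5 tex
F = 585.75 cN

585.75 cN


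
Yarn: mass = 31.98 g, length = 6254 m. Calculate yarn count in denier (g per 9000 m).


Formula: den = (mass_g / length_m) * 9000
Substituting: den = (31.98 / 6254) * 9000
Intermediate: 31.98 / 6254 = 0.00511353 g/m
den = 0.00511353 * 9000 = 46.0 denier

46.0 denier


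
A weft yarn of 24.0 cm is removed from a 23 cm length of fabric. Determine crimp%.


Formula: Crimp% = ((L_yarn - L_fabric) / L_fabric) * 100
Step 1: Extension = 24.0 - 23 = 1.0 cm
Step 2: Crimp% = (1.0 / 23) * 100
Step 3: Crimp% = 0.043478 * 100 = 4.3478% ≈ 4.3%

4.3%


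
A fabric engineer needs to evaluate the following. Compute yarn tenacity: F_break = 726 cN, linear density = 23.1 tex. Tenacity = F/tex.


Formula: Tenacity = Breaking force / Linear density
Tenacity = 726 cN / 23.1 tex
Tenacity = 31.43 cN/tex

31.43 cN/tex


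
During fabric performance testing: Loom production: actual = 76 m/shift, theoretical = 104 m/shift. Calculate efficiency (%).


Formula: Efficiency% = (Actual output / Theoretical output) * 100
Efficiency% = (76 / 104) * 100
Efficiency% = 0.730769 * 100 = 73.0769% ≈ 73.1%

73.1%


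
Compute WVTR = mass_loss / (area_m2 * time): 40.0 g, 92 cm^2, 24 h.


Formula: WVTR = mass_loss / (area * time)
Step 1: Convert area: 92 cm^2 = 0.0092 m^2
Step 2: WVTR = 40.0 g / (0.0092 m^2 * 24 h)
Step 3: WVTR = 40.0 / 0.2208 = 181.2 g/m^2/h

181.2 g/m^2/h


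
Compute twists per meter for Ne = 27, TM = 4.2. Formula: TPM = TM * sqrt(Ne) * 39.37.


Formula: TPM = TM * sqrt(Ne) * 39.37
Step 1: sqrt(Ne) = sqrt(27) = 5.1962
Step 2: TM * sqrt(Ne) = 4.2 * 5.1962 = 21.824
Step 3: TPM = 21.824 * 39.37 = 859 twists/m

859 twists/m


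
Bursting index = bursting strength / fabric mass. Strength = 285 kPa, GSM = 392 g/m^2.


Formula: Bursting Index = Bursting Strength / Fabric GSM
BI = 285 kPa / 392 g/m^2
BI = 0.727 kPa/(g/m^2)

0.727 kPa/(g/m^2)


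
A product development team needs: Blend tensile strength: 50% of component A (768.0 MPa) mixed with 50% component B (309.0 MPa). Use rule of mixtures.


Formula: Blend property = (fraction_A * property_A) + (fraction_B * property_B)
Step 1: Contribution A = 50/100 * 768.0 MPa = 384.0 MPa
Step 2: Contribution B = 50/100 * 309.0 MPa = 154.5 MPa
Step 3: Blend tensile strength = 384.0 + 154.5 = 538.5 MPa

538.5 MPa


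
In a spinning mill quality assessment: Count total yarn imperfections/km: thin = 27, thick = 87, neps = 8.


Formula: Total = thin places + thick places + neps
Total = 27 + 87 + 8
Total = 122 imperfections/km

122 imperfections/km


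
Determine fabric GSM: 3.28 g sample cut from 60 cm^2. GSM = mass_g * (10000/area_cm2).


Formula: GSM = mass_g / area_m2
Step 1: Convert area: 60 cm^2 = 60 / 10000 = 0.006 m^2
Step 2: GSM = 3.28 g / 0.006 m^2 = 546.7 g/m^2

546.7 g/m^2


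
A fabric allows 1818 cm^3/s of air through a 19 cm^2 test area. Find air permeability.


Formula: Air Permeability = Airflow / Test Area
AP = 1818 cm^3/s / 19 cm^2
AP = 95.7 cm^3/s/cm^2

95.7 cm^3/s/cm^2


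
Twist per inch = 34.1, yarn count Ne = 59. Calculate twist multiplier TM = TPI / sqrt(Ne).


Formula: TM = TPI / sqrt(Ne)
Step 1: sqrt(Ne) = sqrt(59) = 7.6811
Step 2: TM = 34.1 / 7.6811 = 4.44

4.44 TM


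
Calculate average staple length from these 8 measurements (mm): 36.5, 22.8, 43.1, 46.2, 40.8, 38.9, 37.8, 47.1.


Formula: Mean = sum of lengths / count
Sum = 36.5 + 22.8 + 43.1 + 46.2 + 40.8 + 38.9 + 37.8 + 47.1
Sum = 313.2 mm
Mean = 313.2 / 8 = 39.15 mm

39.15 mm


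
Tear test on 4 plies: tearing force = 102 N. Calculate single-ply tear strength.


Formula: Per-ply strength = Total force / Number of plies
Per-ply = 102 N / 4
Per-ply = 25.5 N

25.5 N


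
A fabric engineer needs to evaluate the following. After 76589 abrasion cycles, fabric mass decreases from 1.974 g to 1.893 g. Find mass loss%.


Formula: Mass loss% = ((m_before - m_after) / m_before) * 100
Step 1: Mass loss = 1.974 - 1.893 = 0.081 g
Step 2: Ratio = 0.081 / 1.974 = 0.0410334
Step 3: Mass loss% = 0.0410334 * 100 = 4.10334% ≈ 4.10%

4.10%


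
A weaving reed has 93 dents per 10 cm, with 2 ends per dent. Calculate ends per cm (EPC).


Formula: EPC = (dents per 10 cm * ends per dent) / 10
Step 1: Total ends per 10 cm = 93 * 2 = 186
Step 2: EPC = 186 / 10 = 18.6 ends/cm

18.6 ends/cm


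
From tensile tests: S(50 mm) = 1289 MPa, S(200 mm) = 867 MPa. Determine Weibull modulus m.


Formula: m = ln(L1/L2) / ln(S2/S1)
Step 1: ln(L1/L2) = ln(50/200) = -1.38629
Step 2: S2/S1 = 867/1289 = 0.67261
Step 3: ln(S2/S1) = ln(0.67261) = -0.39659
Step 4: m = -1.38629 / -0.39659 = 3.50

3.50 (Weibull m)


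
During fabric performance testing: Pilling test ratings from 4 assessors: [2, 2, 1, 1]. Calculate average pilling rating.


Formula: Mean = sum / count
Sum = 2 + 2 + 1 + 1 = 6
Mean = 6 / 4 = 1.5

1.5


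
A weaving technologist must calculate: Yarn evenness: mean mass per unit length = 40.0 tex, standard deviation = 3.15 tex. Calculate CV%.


Formula: CV% = (standard deviation / mean) * 100
Step 1: Ratio = 3.15 / 40.0 = 0.07875
Step 2: CV% = 0.07875 * 100 = 7.875% ≈ 7.9%

7.9%


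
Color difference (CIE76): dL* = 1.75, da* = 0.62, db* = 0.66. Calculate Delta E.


Formula: Delta E = sqrt(dL*^2 + da*^2 + db*^2)
Step 1: dL*^2 = 1.75^2 = 3.0625
Step 2: da*^2 = 0.62^2 = 0.3844
Step 3: db*^2 = 0.66^2 = 0.4356
Step 4: Sum = 3.0625 + 0.3844 + 0.4356 = 3.8825
Step 5: Delta E = sqrt(3.8825) = 1.97

1.97 Delta E


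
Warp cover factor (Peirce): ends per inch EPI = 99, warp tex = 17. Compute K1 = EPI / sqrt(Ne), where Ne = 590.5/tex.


Formula: K1 = EPI / sqrt(Ne), with Ne = 590.5 / tex_warp
Step 1: Ne = 590.5 / 17 = 34.735
Step 2: sqrt(Ne) = sqrt(34.735) = 5.8936
Step 3: K1 = 99 / 5.8936 = 16.8

16.8


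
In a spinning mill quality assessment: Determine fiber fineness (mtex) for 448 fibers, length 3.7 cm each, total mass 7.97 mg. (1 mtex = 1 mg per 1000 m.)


Formula: fineness (mtex) = mass (mg) / total length (km) = (mass_mg / total_length_m) * 1000
Step 1: Convert fiber length: 3.7 cm = 0.037 m
Step 2: Total fiber length = 448 * 0.037 = 16.576 m
Step 3: Linear density = 7.97 mg / 16.576 m = 0.4808 mg/m
Step 4: fineness = 0.4808 * 1000 = 480.8 mtex

480.8 mtex


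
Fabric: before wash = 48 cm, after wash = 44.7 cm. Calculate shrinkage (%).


Formula: Shrinkage% = ((L_before - L_after) / L_before) * 100
Step 1: Shrinkage = 48 - 44.7 = 3.3 cm
Step 2: Shrinkage% = (3.3 / 48) * 100
Step 3: Shrinkage% = 0.06875 * 100 = 6.875% ≈ 6.9%

6.9%


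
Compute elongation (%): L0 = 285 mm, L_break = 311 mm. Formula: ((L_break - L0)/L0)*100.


Formula: Elongation (%) = ((L_break - L0) / L0) * 100
Step 1: Extension = 311 - 285 = 26 mm
Step 2: Elongation = (26 / 285) * 100
Step 3: Elongation = 0.091228 * 100 = 9.1228% ≈ 9.1%

9.1%


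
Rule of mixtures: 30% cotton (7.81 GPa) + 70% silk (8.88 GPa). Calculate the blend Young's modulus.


Formula: Blend property = (fraction_A * property_A) + (fraction_B * property_B)
Step 1: Contribution A = 30/100 * 7.81 GPa = 2.343 GPa
Step 2: Contribution B = 70/100 * 8.88 GPa = 6.216 GPa
Step 3: Blend Young's modulus = 2.343 + 6.216 = 8.559 GPa

8.559 GPa


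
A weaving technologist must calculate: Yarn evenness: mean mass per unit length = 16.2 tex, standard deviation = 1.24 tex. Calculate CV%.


Formula: CV% = (standard deviation / mean) * 100
Step 1: Ratio = 1.24 / 16.2 = 0.076543
Step 2: CV% = 0.076543 * 100 = 7.6543% ≈ 7.7%

7.7%


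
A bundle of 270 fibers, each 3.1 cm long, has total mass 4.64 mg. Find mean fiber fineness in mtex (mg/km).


Formula: fineness (mtex) = mass (mg) / total length (km) = (mass_mg / total_length_m) * 1000
Step 1: Convert fiber length: 3.1 cm = 0.031 m
Step 2: Total fiber length = 270 * 0.031 = 8.37 m
Step 3: Linear density = 4.64 mg / 8.37 m = 0.5544 mg/m
Step 4: fineness = 0.5544 * 1000 = 554.4 mtex

554.4 mtex


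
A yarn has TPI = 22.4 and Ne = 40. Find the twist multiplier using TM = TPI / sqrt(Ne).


Formula: TM = TPI / sqrt(Ne)
Step 1: sqrt(Ne) = sqrt(40) = 6.3246
Step 2: TM = 22.4 / 6.3246 = 3.54

3.54 TM


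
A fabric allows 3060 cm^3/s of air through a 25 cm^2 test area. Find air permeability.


Formula: Air Permeability = Airflow / Test Area
AP = 3060 cm^3/s / 25 cm^2
AP = 122.4 cm^3/s/cm^2

122.4 cm^3/s/cm^2


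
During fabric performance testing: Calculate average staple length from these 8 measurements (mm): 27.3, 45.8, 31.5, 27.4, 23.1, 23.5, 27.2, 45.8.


Formula: Mean = sum of lengths / count
Sum = 27.3 + 45.8 + 31.5 + 27.4 + 23.1 + 23.5 + 27.2 + 45.8
Sum = 251.6 mm
Mean = 251.6 / 8 = 31.45 mm

31.45 mm


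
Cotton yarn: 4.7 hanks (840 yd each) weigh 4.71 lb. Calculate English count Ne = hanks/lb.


Formula: Ne = hanks / mass_lb
Substituting: Ne = 4.7 / 4.71
Ne = 1.0

1.0 Ne


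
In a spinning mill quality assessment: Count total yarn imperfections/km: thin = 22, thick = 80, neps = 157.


Formula: Total = thin places + thick places + neps
Total = 22 + 80 + 157
Total = 259 imperfections/km

259 imperfections/km


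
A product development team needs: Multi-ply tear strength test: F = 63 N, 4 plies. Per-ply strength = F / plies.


Formula: Per-ply strength = Total force / Number of plies
Per-ply = 63 N / 4
Per-ply = 15.75 N

15.75 N


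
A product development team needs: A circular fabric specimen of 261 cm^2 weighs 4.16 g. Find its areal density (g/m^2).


Formula: GSM = mass_g / area_m2
Step 1: Convert area: 261 cm^2 = 261 / 10000 = 0.0261 m^2
Step 2: GSM = 4.16 g / 0.0261 m^2 = 159.4 g/m^2

159.4 g/m^2


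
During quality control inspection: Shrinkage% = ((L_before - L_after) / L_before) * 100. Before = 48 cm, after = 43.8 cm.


Formula: Shrinkage% = ((L_before - L_after) / L_before) * 100
Step 1: Shrinkage = 48 - 43.8 = 4.2 cm
Step 2: Shrinkage% = (4.2 / 48) * 100
Step 3: Shrinkage% = 0.0875 * 100 = 8.75% ≈ 8.8%

8.8%


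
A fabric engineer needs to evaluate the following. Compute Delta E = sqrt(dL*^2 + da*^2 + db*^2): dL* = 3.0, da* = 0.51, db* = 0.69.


Formula: Delta E = sqrt(dL*^2 + da*^2 + db*^2)
Step 1: dL*^2 = 3.0^2 = 9.0
Step 2: da*^2 = 0.51^2 = 0.2601
Step 3: db*^2 = 0.69^2 = 0.4761
Step 4: Sum = 9.0 + 0.2601 + 0.4761 = 9.7362
Step 5: Delta E = sqrt(9.7362) = 3.12

3.12 Delta E


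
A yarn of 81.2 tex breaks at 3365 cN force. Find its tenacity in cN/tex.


Formula: Tenacity = Breaking force / Linear density
Tenacity = 3365 cN / 81.2 tex
Tenacity = 41.44 cN/tex

41.44 cN/tex


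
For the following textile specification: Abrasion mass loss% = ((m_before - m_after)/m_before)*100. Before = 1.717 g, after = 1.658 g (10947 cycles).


Formula: Mass loss% = ((m_before - m_after) / m_before) * 100
Step 1: Mass loss = 1.717 - 1.658 = 0.059 g
Step 2: Ratio = 0.059 / 1.717 = 0.0343623
Step 3: Mass loss% = 0.0343623 * 100 = 3.43623% ≈ 3.44%

3.44%


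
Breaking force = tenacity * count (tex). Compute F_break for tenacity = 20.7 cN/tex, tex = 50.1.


Formula: Breaking force = Tenacity * Linear density
F = 20.7 cN/tex * 50.1 tex
F = 1037.07 cN

1037.07 cN


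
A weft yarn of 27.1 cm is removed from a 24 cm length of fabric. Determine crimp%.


Formula: Crimp% = ((L_yarn - L_fabric) / L_fabric) * 100
Step 1: Extension = 27.1 - 24 = 3.1 cm
Step 2: Crimp% = (3.1 / 24) * 100
Step 3: Crimp% = 0.129167 * 100 = 12.9167% ≈ 12.9%

12.9%


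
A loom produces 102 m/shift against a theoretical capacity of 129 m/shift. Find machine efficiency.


Formula: Efficiency% = (Actual output / Theoretical output) * 100
Efficiency% = (102 / 129) * 100
Efficiency% = 0.790698 * 100 = 79.0698% ≈ 79.1%

79.1%


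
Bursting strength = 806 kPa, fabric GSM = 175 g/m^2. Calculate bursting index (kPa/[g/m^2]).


Formula: Bursting Index = Bursting Strength / Fabric GSM
BI = 806 kPa / 175 g/m^2
BI = 4.606 kPa/(g/m^2)

4.606 kPa/(g/m^2)


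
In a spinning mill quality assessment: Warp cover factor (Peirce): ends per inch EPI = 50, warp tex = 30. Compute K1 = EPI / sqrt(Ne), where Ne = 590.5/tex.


Formula: K1 = EPI / sqrt(Ne), with Ne = 590.5 / tex_warp
Step 1: Ne = 590.5 / 30 = 19.683
Step 2: sqrt(Ne) = sqrt(19.683) = 4.4366
Step 3: K1 = 50 / 4.4366 = 11.3

11.3


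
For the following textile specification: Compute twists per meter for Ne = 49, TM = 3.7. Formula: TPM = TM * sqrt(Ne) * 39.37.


Formula: TPM = TM * sqrt(Ne) * 39.37
Step 1: sqrt(Ne) = sqrt(49) = 7
Step 2: TM * sqrt(Ne) = 3.7 * 7 = 25.9
Step 3: TPM = 25.9 * 39.37 = 1020 twists/m

1020 twists/m


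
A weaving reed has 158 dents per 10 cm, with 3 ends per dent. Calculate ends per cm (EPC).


Formula: EPC = (dents per 10 cm * ends per dent) / 10
Step 1: Total ends per 10 cm = 158 * 3 = 474
Step 2: EPC = 474 / 10 = 47.4 ends/cm

47.4 ends/cm


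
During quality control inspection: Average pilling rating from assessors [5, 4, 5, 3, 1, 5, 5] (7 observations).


Formula: Mean = sum / count
Sum = 5 + 4 + 5 + 3 + 1 + 5 + 5 = 28
Mean = 28 / 7 = 4.0

4.0


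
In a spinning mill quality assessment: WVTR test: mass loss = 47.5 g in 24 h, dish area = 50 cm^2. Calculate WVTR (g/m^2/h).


Formula: WVTR = mass_loss / (area * time)
Step 1: Convert area: 50 cm^2 = 0.005 m^2
Step 2: WVTR = 47.5 g / (0.005 m^2 * 24 h)
Step 3: WVTR = 47.5 / 0.12 = 395.8 g/m^2/h

395.8 g/m^2/h


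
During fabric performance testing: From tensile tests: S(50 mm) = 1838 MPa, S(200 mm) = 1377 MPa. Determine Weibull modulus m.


Formula: m = ln(L1/L2) / ln(S2/S1)
Step 1: ln(L1/L2) = ln(50/200) = -1.38629
Step 2: S2/S1 = 1377/1838 = 0.74918
Step 3: ln(S2/S1) = ln(0.74918) = -0.28878
Step 4: m = -1.38629 / -0.28878 = 4.80

4.80 (Weibull m)


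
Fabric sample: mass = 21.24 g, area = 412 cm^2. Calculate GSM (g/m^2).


Formula: GSM = mass_g / area_m2
Step 1: Convert area: 412 cm^2 = 412 / 10000 = 0.0412 m^2
Step 2: GSM = 21.24 g / 0.0412 m^2 = 515.5 g/m^2

515.5 g/m^2


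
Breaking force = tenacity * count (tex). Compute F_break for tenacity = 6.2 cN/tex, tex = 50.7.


Formula: Breaking force = Tenacity * Linear density
F = 6.2 cN/tex * 50.7 tex
F = 314.34 cN

314.34 cN


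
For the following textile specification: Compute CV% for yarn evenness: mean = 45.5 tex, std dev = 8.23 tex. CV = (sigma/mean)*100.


Formula: CV% = (standard deviation / mean) * 100
Step 1: Ratio = 8.23 / 45.5 = 0.180879
Step 2: CV% = 0.180879 * 100 = 18.0879% ≈ 18.1%

18.1%


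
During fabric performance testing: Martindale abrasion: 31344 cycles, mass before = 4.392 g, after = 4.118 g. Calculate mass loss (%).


Formula: Mass loss% = ((m_before - m_after) / m_before) * 100
Step 1: Mass loss = 4.392 - 4.118 = 0.274 g
Step 2: Ratio = 0.274 / 4.392 = 0.0623862
Step 3: Mass loss% = 0.0623862 * 100 = 6.23862% ≈ 6.24%

6.24%


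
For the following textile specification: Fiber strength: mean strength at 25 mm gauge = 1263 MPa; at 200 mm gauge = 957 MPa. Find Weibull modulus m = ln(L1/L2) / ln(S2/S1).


Formula: m = ln(L1/L2) / ln(S2/S1)
Step 1: ln(L1/L2) = ln(25/200) = -2.07944
Step 2: S2/S1 = 957/1263 = 0.75772
Step 3: ln(S2/S1) = ln(0.75772) = -0.27744
Step 4: m = -2.07944 / -0.27744 = 7.50

7.50 (Weibull m)


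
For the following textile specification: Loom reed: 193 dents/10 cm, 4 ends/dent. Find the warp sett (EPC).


Formula: EPC = (dents per 10 cm * ends per dent) / 10
Step 1: Total ends per 10 cm = 193 * 4 = 772
Step 2: EPC = 772 / 10 = 77.2 ends/cm

77.2 ends/cm


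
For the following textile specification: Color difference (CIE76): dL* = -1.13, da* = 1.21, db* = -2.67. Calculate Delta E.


Formula: Delta E = sqrt(dL*^2 + da*^2 + db*^2)
Step 1: dL*^2 = (-1.13)^2 = 1.2769
Step 2: da*^2 = 1.21^2 = 1.4641
Step 3: db*^2 = (-2.67)^2 = 7.1289
Step 4: Sum = 1.2769 + 1.4641 + 7.1289 = 9.8699
Step 5: Delta E = sqrt(9.8699) = 3.14

3.14 Delta E


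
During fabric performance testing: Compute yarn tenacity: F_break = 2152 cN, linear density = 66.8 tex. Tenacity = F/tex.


Formula: Tenacity = Breaking force / Linear density
Tenacity = 2152 cN / 66.8 tex
Tenacity = 32.22 cN/tex

32.22 cN/tex


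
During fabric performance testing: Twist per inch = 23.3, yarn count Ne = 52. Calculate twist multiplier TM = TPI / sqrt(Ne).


Formula: TM = TPI / sqrt(Ne)
Step 1: sqrt(Ne) = sqrt(52) = 7.2111
Step 2: TM = 23.3 / 7.2111 = 3.23

3.23 TM


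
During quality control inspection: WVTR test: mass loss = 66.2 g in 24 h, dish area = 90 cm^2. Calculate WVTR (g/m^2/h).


Formula: WVTR = mass_loss / (area * time)
Step 1: Convert area: 90 cm^2 = 0.009 m^2
Step 2: WVTR = 66.2 g / (0.009 m^2 * 24 h)
Step 3: WVTR = 66.2 / 0.216 = 306.5 g/m^2/h

306.5 g/m^2/h


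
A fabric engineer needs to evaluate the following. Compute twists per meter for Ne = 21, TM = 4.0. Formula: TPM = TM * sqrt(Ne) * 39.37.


Formula: TPM = TM * sqrt(Ne) * 39.37
Step 1: sqrt(Ne) = sqrt(21) = 4.5826
Step 2: TM * sqrt(Ne) = 4.0 * 4.5826 = 18.3304
Step 3: TPM = 18.3304 * 39.37 = 722 twists/m

722 twists/m


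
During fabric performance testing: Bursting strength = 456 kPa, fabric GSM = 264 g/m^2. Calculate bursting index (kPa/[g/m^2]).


Formula: Bursting Index = Bursting Strength / Fabric GSM
BI = 456 kPa / 264 g/m^2
BI = 1.727 kPa/(g/m^2)

1.727 kPa/(g/m^2)


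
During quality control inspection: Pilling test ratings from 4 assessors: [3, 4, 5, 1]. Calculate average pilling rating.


Formula: Mean = sum / count
Sum = 3 + 4 + 5 + 1 = 13
Mean = 13 / 4 = 3.3

3.3


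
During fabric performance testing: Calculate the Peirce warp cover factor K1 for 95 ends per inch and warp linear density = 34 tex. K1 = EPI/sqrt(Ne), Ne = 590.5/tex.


Formula: K1 = EPI / sqrt(Ne), with Ne = 590.5 / tex_warp
Step 1: Ne = 590.5 / 34 = 17.368
Step 2: sqrt(Ne) = sqrt(17.368) = 4.1675
Step 3: K1 = 95 / 4.1675 = 22.8

22.8


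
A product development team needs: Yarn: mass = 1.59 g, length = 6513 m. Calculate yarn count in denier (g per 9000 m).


Formula: den = (mass_g / length_m) * 9000
Substituting: den = (1.59 / 6513) * 9000
Intermediate: 1.59 / 6513 = 0.00024413 g/m
den = 0.00024413 * 9000 = 2.2 denier

2.2 denier


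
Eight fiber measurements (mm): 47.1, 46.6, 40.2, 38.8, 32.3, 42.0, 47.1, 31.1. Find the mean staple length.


Formula: Mean = sum of lengths / count
Sum = 47.1 + 46.6 + 40.2 + 38.8 + 32.3 + 42.0 + 47.1 + 31.1
Sum = 325.2 mm
Mean = 325.2 / 8 = 40.65 mm

40.65 mm


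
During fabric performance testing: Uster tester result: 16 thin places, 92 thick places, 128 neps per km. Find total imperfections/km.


Formula: Total = thin places + thick places + neps
Total = 16 + 92 + 128
Total = 236 imperfections/km

236 imperfections/km


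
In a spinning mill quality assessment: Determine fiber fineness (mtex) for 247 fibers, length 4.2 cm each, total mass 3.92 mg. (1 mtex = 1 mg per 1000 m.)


Formula: fineness (mtex) = mass (mg) / total length (km) = (mass_mg / total_length_m) * 1000
Step 1: Convert fiber length: 4.2 cm = 0.042 m
Step 2: Total fiber length = 247 * 0.042 = 10.374 m
Step 3: Linear density = 3.92 mg / 10.374 m = 0.3779 mg/m
Step 4: fineness = 0.3779 * 1000 = 377.9 mtex

377.9 mtex


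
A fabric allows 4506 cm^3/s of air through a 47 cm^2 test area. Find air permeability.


Formula: Air Permeability = Airflow / Test Area
AP = 4506 cm^3/s / 47 cm^2
AP = 95.9 cm^3/s/cm^2

95.9 cm^3/s/cm^2


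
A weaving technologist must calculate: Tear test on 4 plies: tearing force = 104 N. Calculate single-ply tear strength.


Formula: Per-ply strength = Total force / Number of plies
Per-ply = 104 N / 4
Per-ply = 26 N

26 N


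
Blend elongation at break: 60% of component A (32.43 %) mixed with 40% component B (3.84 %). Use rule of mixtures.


Formula: Blend property = (fraction_A * property_A) + (fraction_B * property_B)
Step 1: Contribution A = 60/100 * 32.43 % = 19.458 %
Step 2: Contribution B = 40/100 * 3.84 % = 1.536 %
Step 3: Blend elongation at break = 19.458 + 1.536 = 20.994 %

20.994 %


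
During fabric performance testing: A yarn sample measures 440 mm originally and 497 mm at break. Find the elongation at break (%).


Formula: Elongation (%) = ((L_break - L0) / L0) * 100
Step 1: Extension = 497 - 440 = 57 mm
Step 2: Elongation = (57 / 440) * 100
Step 3: Elongation = 0.129545 * 100 = 12.9545% ≈ 13.0%

13.0%


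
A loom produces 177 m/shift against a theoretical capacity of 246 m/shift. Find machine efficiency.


Formula: Efficiency% = (Actual output / Theoretical output) * 100
Efficiency% = (177 / 246) * 100
Efficiency% = 0.719512 * 100 = 71.9512% ≈ 72.0%

72.0%


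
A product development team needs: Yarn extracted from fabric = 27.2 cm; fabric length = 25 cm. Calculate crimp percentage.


Formula: Crimp% = ((L_yarn - L_fabric) / L_fabric) * 100
Step 1: Extension = 27.2 - 25 = 2.2 cm
Step 2: Crimp% = (2.2 / 25) * 100
Step 3: Crimp% = 0.088 * 100 = 8.8%

8.8%


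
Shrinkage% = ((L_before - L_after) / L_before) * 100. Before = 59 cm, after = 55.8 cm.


Formula: Shrinkage% = ((L_before - L_after) / L_before) * 100
Step 1: Shrinkage = 59 - 55.8 = 3.2 cm
Step 2: Shrinkage% = (3.2 / 59) * 100
Step 3: Shrinkage% = 0.054237 * 100 = 5.4237% ≈ 5.4%

5.4%


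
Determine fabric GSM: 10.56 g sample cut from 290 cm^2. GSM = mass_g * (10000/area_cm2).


Formula: GSM = mass_g / area_m2
Step 1: Convert area: 290 cm^2 = 290 / 10000 = 0.029 m^2
Step 2: GSM = 10.56 g / 0.029 m^2 = 364.1 g/m^2

364.1 g/m^2


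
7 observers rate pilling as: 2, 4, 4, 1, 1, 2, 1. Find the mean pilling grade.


Formula: Mean = sum / count
Sum = 2 + 4 + 4 + 1 + 1 + 2 + 1 = 15
Mean = 15 / 7 = 2.1

2.1


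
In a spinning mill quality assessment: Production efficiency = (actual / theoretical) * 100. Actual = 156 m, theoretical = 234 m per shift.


Formula: Efficiency% = (Actual output / Theoretical output) * 100
Efficiency% = (156 / 234) * 100
Efficiency% = 0.666667 * 100 = 66.6667% ≈ 66.7%

66.7%


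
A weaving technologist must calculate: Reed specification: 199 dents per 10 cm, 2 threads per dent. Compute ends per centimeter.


Formula: EPC = (dents per 10 cm * ends per dent) / 10
Step 1: Total ends per 10 cm = 199 * 2 = 398
Step 2: EPC = 398 / 10 = 39.8 ends/cm

39.8 ends/cm


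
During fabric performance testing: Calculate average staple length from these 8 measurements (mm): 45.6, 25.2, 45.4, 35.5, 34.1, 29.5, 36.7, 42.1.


Formula: Mean = sum of lengths / count
Sum = 45.6 + 25.2 + 45.4 + 35.5 + 34.1 + 29.5 + 36.7 + 42.1
Sum = 294.1 mm
Mean = 294.1 / 8 = 36.76 mm

36.76 mm
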